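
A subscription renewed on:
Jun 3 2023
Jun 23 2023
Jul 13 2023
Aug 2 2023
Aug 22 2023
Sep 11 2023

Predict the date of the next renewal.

Oct 1 2023

Gaps between consecutive events: 20, 20, 20, 20, 20 days — a constant 20-day interval.
Sep 11 2023 + 20 days = Oct 1 2023.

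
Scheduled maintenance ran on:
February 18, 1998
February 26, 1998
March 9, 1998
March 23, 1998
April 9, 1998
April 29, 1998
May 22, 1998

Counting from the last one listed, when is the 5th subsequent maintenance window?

The spacing grows by 3 each time: 8, 11, 14, 17, 20, 23 days.
Next gap: 26 days. May 22, 1998 + 26 days = June 17, 1998.
Next gap: 29 days. June 17, 1998 + 29 days = July 16, 1998.
Next gap: 32 days. July 16, 1998 + 32 days = August 17, 1998.
Next gap: 35 days. August 17, 1998 + 35 days = September 21, 1998.
Next gap: 38 days. September 21, 1998 + 38 days = October 29, 1998.

October 29, 1998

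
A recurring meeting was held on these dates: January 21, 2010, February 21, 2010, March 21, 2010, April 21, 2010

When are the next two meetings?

May 21, 2010; June 21, 2010

The day-of-month is always 21 (31, 28, 31 days between events).
So this recurs on the 21st of each month.
May 2010: May 21, 2010.
June 2010: June 21, 2010.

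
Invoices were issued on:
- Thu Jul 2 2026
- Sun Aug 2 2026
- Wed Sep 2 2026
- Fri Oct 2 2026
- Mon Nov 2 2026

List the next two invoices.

Wed Dec 2 2026, Sat Jan 2 2027

Gaps: 31, 31, 30, 31 days — not constant. Every event is on the 2nd of the month.
Pattern: the 2nd of each month.
December 2026: Wed Dec 2 2026.
January 2027: Sat Jan 2 2027.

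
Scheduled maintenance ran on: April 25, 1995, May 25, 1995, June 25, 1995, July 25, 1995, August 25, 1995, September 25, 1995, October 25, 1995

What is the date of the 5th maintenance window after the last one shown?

March 25, 1996

Each date is the 25th; the gaps (30, 31, 30, 31, 31, 30) track the month lengths.
The rule is the 25th of each month.
November 1995: November 25, 1995.
Next: December 1995 → December 25, 1995.
Next: January 1996 → January 25, 1996.
Next: February 1996 → February 25, 1996.
March 1996: March 25, 1996.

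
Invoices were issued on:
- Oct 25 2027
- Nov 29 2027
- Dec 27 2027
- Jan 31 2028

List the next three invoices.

Feb 28 2028, Mar 27 2028, Apr 24 2028

These are Mondays with 35, 28, 35-day gaps.
Each is the final Monday of its month — Nov 29 2027 is past the 28th, so '4th Monday' doesn't fit.
February 2028 ends with Monday Feb 28 2028.
Last Monday of March 2028: Mar 27 2028.
Last Monday of April 2028: Apr 24 2028.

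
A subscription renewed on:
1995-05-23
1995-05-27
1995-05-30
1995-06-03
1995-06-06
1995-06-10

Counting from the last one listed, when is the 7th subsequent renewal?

1995-07-04

Gaps: 4, 3, 4, 3, 4 days — not constant, but cyclic with period 2.
The events fall on every Tuesday and Saturday.
The following Tuesday is 1995-06-13.
Next Saturday: 1995-06-17.
Next Tuesday: 1995-06-20.
The following Saturday is 1995-06-24.
The following Tuesday is 1995-06-27.
Next Saturday: 1995-07-01.
The following Tuesday is 1995-07-04.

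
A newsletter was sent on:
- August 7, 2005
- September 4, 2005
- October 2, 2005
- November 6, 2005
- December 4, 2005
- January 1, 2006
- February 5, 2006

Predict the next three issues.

March 5, 2006; April 2, 2006; May 7, 2006

All dates are Sundays, 28, 28, 35, 28, 28, 35 days apart.
Specifically, the 1st Sunday of each month.
1st Sunday of March 2006: March 5, 2006.
April 2006 — 1st Sunday is April 2, 2006.
May 2006 — 1st Sunday is May 7, 2006.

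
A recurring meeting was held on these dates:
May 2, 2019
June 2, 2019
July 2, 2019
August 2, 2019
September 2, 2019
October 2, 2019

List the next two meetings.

The day-of-month is always 2 (31, 30, 31, 31, 30 days between events).
So this recurs on the 2nd of each month.
Next: November 2019 → November 2, 2019.
December 2019: December 2, 2019.

November 2, 2019; December 2, 2019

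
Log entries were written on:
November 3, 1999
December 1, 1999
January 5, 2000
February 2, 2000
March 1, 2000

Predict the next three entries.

Gaps: 28, 35, 28, 28 days — a mix of 28 and 35. Every date is a Wednesday.
Each is the 1st Wednesday of its month.
April 2000 — 1st Wednesday is April 5, 2000.
1st Wednesday of May 2000: May 3, 2000.
June 2000 — 1st Wednesday is June 7, 2000.

April 5, 2000; May 3, 2000; June 7, 2000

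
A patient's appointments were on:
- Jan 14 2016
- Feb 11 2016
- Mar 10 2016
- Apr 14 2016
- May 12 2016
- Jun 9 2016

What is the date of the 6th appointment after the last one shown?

All dates are Thursdays, 28, 28, 35, 28, 28 days apart.
Specifically, the 2nd Thursday of each month.
2nd Thursday of July 2016: Jul 14 2016.
August 2016 — 2nd Thursday is Aug 11 2016.
September 2016 — 2nd Thursday is Sep 8 2016.
2nd Thursday of October 2016: Oct 13 2016.
November 2016 — 2nd Thursday is Nov 10 2016.
December 2016 — 2nd Thursday is Dec 8 2016.

Dec 8 2016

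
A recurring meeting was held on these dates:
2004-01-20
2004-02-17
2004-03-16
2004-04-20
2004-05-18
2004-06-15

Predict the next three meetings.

Gaps: 28, 28, 35, 28, 28 days — a mix of 28 and 35. Every date is a Tuesday.
Each is the 3rd Tuesday of its month.
July 2004 — 3rd Tuesday is 2004-07-20.
3rd Tuesday of August 2004: 2004-08-17.
September 2004 — 3rd Tuesday is 2004-09-21.

2004-07-20, 2004-08-17, 2004-09-21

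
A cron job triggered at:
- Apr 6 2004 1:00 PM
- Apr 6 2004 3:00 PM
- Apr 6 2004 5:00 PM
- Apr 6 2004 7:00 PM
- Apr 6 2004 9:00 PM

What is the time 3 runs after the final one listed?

Apr 7 2004 3:00 AM

The interval is a steady 2 hours (2, 2, 2, 2).
Apr 6 2004 9:00 PM + 2 h = Apr 6 2004 11:00 PM.
Apr 6 2004 11:00 PM + 2 h = Apr 7 2004 1:00 AM.
Apr 7 2004 1:00 AM + 2 h = Apr 7 2004 3:00 AM.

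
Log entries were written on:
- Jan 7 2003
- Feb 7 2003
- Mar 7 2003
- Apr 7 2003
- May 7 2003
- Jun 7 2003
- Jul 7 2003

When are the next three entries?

Gaps: 31, 28, 31, 30, 31, 30 days — not constant. Every event is on the 7th of the month.
Pattern: the 7th of each month.
August 2003: Aug 7 2003.
September 2003: Sep 7 2003.
October 2003: Oct 7 2003.

Aug 7 2003, Sep 7 2003, Oct 7 2003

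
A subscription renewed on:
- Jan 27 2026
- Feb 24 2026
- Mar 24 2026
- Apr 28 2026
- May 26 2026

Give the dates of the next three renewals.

Jun 23 2026, Jul 28 2026, Aug 25 2026

These are Tuesdays at 28- or 35-day spacing (28, 28, 35, 28).
The pattern: 4th Tuesday of the month.
4th Tuesday of June 2026: Jun 23 2026.
July 2026 — 4th Tuesday is Jul 28 2026.
4th Tuesday of August 2026: Aug 25 2026.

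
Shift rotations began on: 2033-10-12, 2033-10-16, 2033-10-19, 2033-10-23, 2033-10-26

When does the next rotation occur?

Gaps: 4, 3, 4, 3 days — not constant, but cyclic with period 2.
The events fall on every Wednesday and Sunday.
Next Sunday: 2033-10-30.

2033-10-30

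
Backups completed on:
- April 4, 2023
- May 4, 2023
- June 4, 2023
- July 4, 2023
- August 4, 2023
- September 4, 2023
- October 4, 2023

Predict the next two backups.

November 4, 2023; December 4, 2023

Gaps: 30, 31, 30, 31, 31, 30 days — not constant. Every event is on the 4th of the month.
Pattern: the 4th of each month.
Next: November 2023 → November 4, 2023.
December 2023: December 4, 2023.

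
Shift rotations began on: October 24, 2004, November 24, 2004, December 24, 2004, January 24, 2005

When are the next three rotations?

Gaps: 31, 30, 31 days — not constant. Every event is on the 24th of the month.
Pattern: the 24th of each month.
Next: February 2005 → February 24, 2005.
Next: March 2005 → March 24, 2005.
Next: April 2005 → April 24, 2005.

February 24, 2005; March 24, 2005; April 24, 2005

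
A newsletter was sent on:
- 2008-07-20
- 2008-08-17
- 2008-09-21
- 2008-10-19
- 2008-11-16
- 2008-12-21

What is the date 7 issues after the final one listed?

2009-07-19

All dates are Sundays, 28, 35, 28, 28, 35 days apart.
Specifically, the 3rd Sunday of each month.
3rd Sunday of January 2009: 2009-01-18.
February 2009 — 3rd Sunday is 2009-02-15.
3rd Sunday of March 2009: 2009-03-15.
April 2009 — 3rd Sunday is 2009-04-19.
May 2009 — 3rd Sunday is 2009-05-17.
June 2009 — 3rd Sunday is 2009-06-21.
3rd Sunday of July 2009: 2009-07-19.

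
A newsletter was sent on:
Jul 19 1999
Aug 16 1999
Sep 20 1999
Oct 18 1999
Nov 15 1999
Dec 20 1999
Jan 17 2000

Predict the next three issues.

Feb 21 2000, Mar 20 2000, Apr 17 2000

All dates are Mondays, 28, 35, 28, 28, 35, 28 days apart.
Specifically, the 3rd Monday of each month.
February 2000 — 3rd Monday is Feb 21 2000.
March 2000 — 3rd Monday is Mar 20 2000.
3rd Monday of April 2000: Apr 17 2000.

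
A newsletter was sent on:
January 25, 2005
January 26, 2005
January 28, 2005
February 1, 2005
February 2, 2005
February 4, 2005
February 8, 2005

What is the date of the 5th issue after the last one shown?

February 18, 2005

The gap pattern 1, 2, 4, 1, 2, 4 repeats every 3 events.
These are the Tuesdays, Wednesdays and Fridays of each week.
Next Wednesday: February 9, 2005.
The following Friday is February 11, 2005.
Next Tuesday: February 15, 2005.
The following Wednesday is February 16, 2005.
Next Friday: February 18, 2005.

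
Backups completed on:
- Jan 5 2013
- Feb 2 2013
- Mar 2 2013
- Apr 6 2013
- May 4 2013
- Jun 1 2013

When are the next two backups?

Jul 6 2013, Aug 3 2013

All dates are Saturdays, 28, 28, 35, 28, 28 days apart.
Specifically, the 1st Saturday of each month.
1st Saturday of July 2013: Jul 6 2013.
August 2013 — 1st Saturday is Aug 3 2013.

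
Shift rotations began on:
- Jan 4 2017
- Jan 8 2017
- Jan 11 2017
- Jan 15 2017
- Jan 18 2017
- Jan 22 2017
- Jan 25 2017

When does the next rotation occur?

Every event lands on a Wednesday or Sunday (gaps cycle 4, 3, 4, 3, 4, 3).
So the schedule is: every Wednesday and Sunday.
The following Sunday is Jan 29 2017.

Jan 29 2017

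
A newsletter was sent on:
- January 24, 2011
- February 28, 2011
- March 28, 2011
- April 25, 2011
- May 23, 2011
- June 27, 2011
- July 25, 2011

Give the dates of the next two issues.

August 22, 2011; September 26, 2011

These are Mondays at 28- or 35-day spacing (35, 28, 28, 28, 35, 28).
The pattern: 4th Monday of the month.
August 2011 — 4th Monday is August 22, 2011.
4th Monday of September 2011: September 26, 2011.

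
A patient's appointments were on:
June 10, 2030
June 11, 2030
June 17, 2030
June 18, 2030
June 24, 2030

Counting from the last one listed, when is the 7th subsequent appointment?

Every event lands on a Monday or Tuesday (gaps cycle 1, 6, 1, 6).
So the schedule is: every Monday and Tuesday.
The following Tuesday is June 25, 2030.
Next Monday: July 1, 2030.
Next Tuesday: July 2, 2030.
The following Monday is July 8, 2030.
The following Tuesday is July 9, 2030.
The following Monday is July 15, 2030.
The following Tuesday is July 16, 2030.

July 16, 2030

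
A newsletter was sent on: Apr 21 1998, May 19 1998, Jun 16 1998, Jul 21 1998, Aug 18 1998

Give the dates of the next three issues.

Gaps: 28, 28, 35, 28 days — a mix of 28 and 35. Every date is a Tuesday.
Each is the 3rd Tuesday of its month.
3rd Tuesday of September 1998: Sep 15 1998.
3rd Tuesday of October 1998: Oct 20 1998.
3rd Tuesday of November 1998: Nov 17 1998.

Sep 15 1998, Oct 20 1998, Nov 17 1998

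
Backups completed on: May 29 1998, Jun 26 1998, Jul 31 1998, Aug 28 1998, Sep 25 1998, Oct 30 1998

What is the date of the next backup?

These are Fridays with 28, 35, 28, 28, 35-day gaps.
Each is the final Friday of its month — May 29 1998 is past the 28th, so '4th Friday' doesn't fit.
Last Friday of November 1998: Nov 27 1998.

Nov 27 1998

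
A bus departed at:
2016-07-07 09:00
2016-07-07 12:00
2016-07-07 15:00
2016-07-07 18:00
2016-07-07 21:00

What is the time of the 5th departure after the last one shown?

2016-07-08 12:00

Spacing: 3, 3, 3, 3 h — constant 3 h.
2016-07-07 21:00 + 3 h = 2016-07-08 00:00.
2016-07-08 00:00 + 3 h = 2016-07-08 03:00.
2016-07-08 03:00 + 3 h = 2016-07-08 06:00.
2016-07-08 06:00 + 3 h = 2016-07-08 09:00.
2016-07-08 09:00 + 3 h = 2016-07-08 12:00.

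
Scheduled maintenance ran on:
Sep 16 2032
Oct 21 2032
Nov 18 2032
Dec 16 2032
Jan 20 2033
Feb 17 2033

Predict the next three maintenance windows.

Mar 17 2033, Apr 21 2033, May 19 2033

Gaps: 35, 28, 28, 35, 28 days — a mix of 28 and 35. Every date is a Thursday.
Each is the 3rd Thursday of its month.
March 2033 — 3rd Thursday is Mar 17 2033.
April 2033 — 3rd Thursday is Apr 21 2033.
3rd Thursday of May 2033: May 19 2033.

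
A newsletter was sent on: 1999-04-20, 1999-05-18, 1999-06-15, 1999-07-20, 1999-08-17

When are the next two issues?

1999-09-21, 1999-10-19

These are Tuesdays at 28- or 35-day spacing (28, 28, 35, 28).
The pattern: 3rd Tuesday of the month.
September 1999 — 3rd Tuesday is 1999-09-21.
3rd Tuesday of October 1999: 1999-10-19.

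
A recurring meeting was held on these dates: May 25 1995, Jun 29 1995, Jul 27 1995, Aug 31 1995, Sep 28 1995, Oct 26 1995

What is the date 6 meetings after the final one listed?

Every date is a Thursday; gaps 35, 28, 35, 28, 28 days.
Each is the last Thursday of its month (at least one falls on the 29th or later, ruling out '4th Thursday').
November 1995 ends with Thursday Nov 30 1995.
December 1995 ends with Thursday Dec 28 1995.
Last Thursday of January 1996: Jan 25 1996.
Last Thursday of February 1996: Feb 29 1996.
Last Thursday of March 1996: Mar 28 1996.
April 1996 ends with Thursday Apr 25 1996.

Apr 25 1996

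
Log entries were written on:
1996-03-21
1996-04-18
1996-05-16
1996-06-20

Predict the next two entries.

1996-07-18, 1996-08-15

All dates are Thursdays, 28, 28, 35 days apart.
Specifically, the 3rd Thursday of each month.
July 1996 — 3rd Thursday is 1996-07-18.
August 1996 — 3rd Thursday is 1996-08-15.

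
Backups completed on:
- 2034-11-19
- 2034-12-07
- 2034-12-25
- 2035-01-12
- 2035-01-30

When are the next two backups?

Every event comes 18 days after the last (18, 18, 18, 18).
2035-01-30 + 18 days = 2035-02-17.
2035-02-17 + 18 days = 2035-03-07.

2035-02-17, 2035-03-07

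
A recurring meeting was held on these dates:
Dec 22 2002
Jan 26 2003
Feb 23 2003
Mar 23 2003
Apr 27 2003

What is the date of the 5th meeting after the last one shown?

Sep 28 2003

All dates are Sundays, 35, 28, 28, 35 days apart.
Specifically, the 4th Sunday of each month.
4th Sunday of May 2003: May 25 2003.
June 2003 — 4th Sunday is Jun 22 2003.
4th Sunday of July 2003: Jul 27 2003.
4th Sunday of August 2003: Aug 24 2003.
September 2003 — 4th Sunday is Sep 28 2003.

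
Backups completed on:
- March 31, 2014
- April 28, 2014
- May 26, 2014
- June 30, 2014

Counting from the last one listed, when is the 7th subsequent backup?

All Mondays; the gaps (28, 28, 35) vary with month length.
This is the last Monday of each month.
July 2014 ends with Monday July 28, 2014.
Last Monday of August 2014: August 25, 2014.
Last Monday of September 2014: September 29, 2014.
October 2014 ends with Monday October 27, 2014.
November 2014 ends with Monday November 24, 2014.
December 2014 ends with Monday December 29, 2014.
Last Monday of January 2015: January 26, 2015.

January 26, 2015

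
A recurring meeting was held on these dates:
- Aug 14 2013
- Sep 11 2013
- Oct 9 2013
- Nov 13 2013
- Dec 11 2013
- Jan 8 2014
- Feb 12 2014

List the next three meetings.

Mar 12 2014, Apr 9 2014, May 14 2014

These are Wednesdays at 28- or 35-day spacing (28, 28, 35, 28, 28, 35).
The pattern: 2nd Wednesday of the month.
March 2014 — 2nd Wednesday is Mar 12 2014.
April 2014 — 2nd Wednesday is Apr 9 2014.
2nd Wednesday of May 2014: May 14 2014.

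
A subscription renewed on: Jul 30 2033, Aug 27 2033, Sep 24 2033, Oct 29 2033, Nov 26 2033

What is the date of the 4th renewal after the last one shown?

Mar 25 2034

Every date is a Saturday; gaps 28, 28, 35, 28 days.
Each is the last Saturday of its month (at least one falls on the 29th or later, ruling out '4th Saturday').
Last Saturday of December 2033: Dec 31 2033.
Last Saturday of January 2034: Jan 28 2034.
Last Saturday of February 2034: Feb 25 2034.
March 2034 ends with Saturday Mar 25 2034.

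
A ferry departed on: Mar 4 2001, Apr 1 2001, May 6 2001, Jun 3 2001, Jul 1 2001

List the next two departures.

Aug 5 2001, Sep 2 2001

Gaps: 28, 35, 28, 28 days — a mix of 28 and 35. Every date is a Sunday.
Each is the 1st Sunday of its month.
1st Sunday of August 2001: Aug 5 2001.
September 2001 — 1st Sunday is Sep 2 2001.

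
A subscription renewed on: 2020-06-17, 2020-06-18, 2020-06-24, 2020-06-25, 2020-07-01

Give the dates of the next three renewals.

2020-07-02, 2020-07-08, 2020-07-09

Gaps: 1, 6, 1, 6 days — not constant, but cyclic with period 2.
The events fall on every Wednesday and Thursday.
The following Thursday is 2020-07-02.
Next Wednesday: 2020-07-08.
Next Thursday: 2020-07-09.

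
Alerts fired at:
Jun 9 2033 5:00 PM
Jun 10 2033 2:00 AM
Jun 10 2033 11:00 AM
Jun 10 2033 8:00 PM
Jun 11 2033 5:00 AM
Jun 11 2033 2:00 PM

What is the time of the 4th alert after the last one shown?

The interval is a steady 9 hours (9, 9, 9, 9, 9).
Jun 11 2033 2:00 PM + 9 h = Jun 11 2033 11:00 PM.
Jun 11 2033 11:00 PM + 9 h = Jun 12 2033 8:00 AM.
Jun 12 2033 8:00 AM + 9 h = Jun 12 2033 5:00 PM.
Jun 12 2033 5:00 PM + 9 h = Jun 13 2033 2:00 AM.

Jun 13 2033 2:00 AM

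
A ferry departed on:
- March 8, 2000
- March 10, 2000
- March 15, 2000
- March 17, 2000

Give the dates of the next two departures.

Every event lands on a Wednesday or Friday (gaps cycle 2, 5, 2).
So the schedule is: every Wednesday and Friday.
Next Wednesday: March 22, 2000.
The following Friday is March 24, 2000.

March 22, 2000; March 24, 2000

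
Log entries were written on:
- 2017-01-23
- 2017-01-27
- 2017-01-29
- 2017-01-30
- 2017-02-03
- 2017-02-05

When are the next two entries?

2017-02-06, 2017-02-10

Gaps: 4, 2, 1, 4, 2 days — not constant, but cyclic with period 3.
The events fall on every Monday, Friday and Sunday.
Next Monday: 2017-02-06.
The following Friday is 2017-02-10.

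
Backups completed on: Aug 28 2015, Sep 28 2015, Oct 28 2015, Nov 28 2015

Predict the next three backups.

Each date is the 28th; the gaps (31, 30, 31) track the month lengths.
The rule is the 28th of each month.
Next: December 2015 → Dec 28 2015.
Next: January 2016 → Jan 28 2016.
February 2016: Feb 28 2016.

Dec 28 2015, Jan 28 2016, Feb 28 2016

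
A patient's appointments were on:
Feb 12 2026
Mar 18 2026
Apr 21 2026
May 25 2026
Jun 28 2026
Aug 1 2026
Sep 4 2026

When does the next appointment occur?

Every event comes 34 days after the last (34, 34, 34, 34, 34, 34).
Sep 4 2026 + 34 days = Oct 8 2026.

Oct 8 2026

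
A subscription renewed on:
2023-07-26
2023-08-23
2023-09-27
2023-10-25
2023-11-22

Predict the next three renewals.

2023-12-27, 2024-01-24, 2024-02-28

Gaps: 28, 35, 28, 28 days — a mix of 28 and 35. Every date is a Wednesday.
Each is the 4th Wednesday of its month.
4th Wednesday of December 2023: 2023-12-27.
4th Wednesday of January 2024: 2024-01-24.
February 2024 — 4th Wednesday is 2024-02-28.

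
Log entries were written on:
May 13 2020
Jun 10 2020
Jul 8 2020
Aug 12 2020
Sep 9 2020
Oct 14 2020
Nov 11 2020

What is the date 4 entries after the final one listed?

All dates are Wednesdays, 28, 28, 35, 28, 35, 28 days apart.
Specifically, the 2nd Wednesday of each month.
2nd Wednesday of December 2020: Dec 9 2020.
January 2021 — 2nd Wednesday is Jan 13 2021.
February 2021 — 2nd Wednesday is Feb 10 2021.
2nd Wednesday of March 2021: Mar 10 2021.

Mar 10 2021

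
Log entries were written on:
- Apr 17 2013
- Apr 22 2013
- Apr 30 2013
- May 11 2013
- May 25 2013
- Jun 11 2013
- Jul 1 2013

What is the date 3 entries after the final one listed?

Sep 17 2013

Gaps: 5, 8, 11, 14, 17, 20 days — each gap is 3 larger than the previous one.
Next gap: 23 days. Jul 1 2013 + 23 days = Jul 24 2013.
Next gap: 26 days. Jul 24 2013 + 26 days = Aug 19 2013.
Next gap: 29 days. Aug 19 2013 + 29 days = Sep 17 2013.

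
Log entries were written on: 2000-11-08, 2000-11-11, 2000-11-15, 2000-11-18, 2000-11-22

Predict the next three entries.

2000-11-25, 2000-11-29, 2000-12-02

Every event lands on a Wednesday or Saturday (gaps cycle 3, 4, 3, 4).
So the schedule is: every Wednesday and Saturday.
The following Saturday is 2000-11-25.
The following Wednesday is 2000-11-29.
The following Saturday is 2000-12-02.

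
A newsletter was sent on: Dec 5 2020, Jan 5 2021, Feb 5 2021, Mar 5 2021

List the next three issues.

Each date is the 5th; the gaps (31, 31, 28) track the month lengths.
The rule is the 5th of each month.
April 2021: Apr 5 2021.
Next: May 2021 → May 5 2021.
June 2021: Jun 5 2021.

Apr 5 2021, May 5 2021, Jun 5 2021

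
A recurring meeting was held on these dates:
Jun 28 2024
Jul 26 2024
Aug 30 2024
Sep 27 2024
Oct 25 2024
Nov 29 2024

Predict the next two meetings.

All Fridays; the gaps (28, 35, 28, 28, 35) vary with month length.
This is the last Friday of each month.
Last Friday of December 2024: Dec 27 2024.
January 2025 ends with Friday Jan 31 2025.

Dec 27 2024, Jan 31 2025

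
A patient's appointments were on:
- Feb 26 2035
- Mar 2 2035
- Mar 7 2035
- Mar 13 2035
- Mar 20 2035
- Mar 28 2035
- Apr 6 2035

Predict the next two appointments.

Gaps: 4, 5, 6, 7, 8, 9 days — each gap is 1 larger than the previous one.
Next gap: 10 days. Apr 6 2035 + 10 days = Apr 16 2035.
Next gap: 11 days. Apr 16 2035 + 11 days = Apr 27 2035.

Apr 16 2035, Apr 27 2035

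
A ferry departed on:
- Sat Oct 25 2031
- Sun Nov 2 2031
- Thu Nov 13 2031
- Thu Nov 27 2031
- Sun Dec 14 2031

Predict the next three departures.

Sat Jan 3 2032, Mon Jan 26 2032, Sat Feb 21 2032

Intervals are 8, 11, 14, 17 days — an arithmetic progression with common difference 3.
Next gap: 20 days. Sun Dec 14 2031 + 20 days = Sat Jan 3 2032.
Next gap: 23 days. Sat Jan 3 2032 + 23 days = Mon Jan 26 2032.
Next gap: 26 days. Mon Jan 26 2032 + 26 days = Sat Feb 21 2032.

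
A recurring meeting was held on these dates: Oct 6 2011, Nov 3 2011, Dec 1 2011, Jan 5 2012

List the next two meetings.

Feb 2 2012, Mar 1 2012

All dates are Thursdays, 28, 28, 35 days apart.
Specifically, the 1st Thursday of each month.
1st Thursday of February 2012: Feb 2 2012.
1st Thursday of March 2012: Mar 1 2012.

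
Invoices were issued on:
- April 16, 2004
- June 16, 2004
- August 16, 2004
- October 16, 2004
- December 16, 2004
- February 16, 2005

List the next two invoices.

April 16, 2005; June 16, 2005

The day-of-month is always 16 (61, 61, 61, 61, 62 days between events).
So this recurs on the 16th of every 2 months.
April 2005: April 16, 2005.
June 2005: June 16, 2005.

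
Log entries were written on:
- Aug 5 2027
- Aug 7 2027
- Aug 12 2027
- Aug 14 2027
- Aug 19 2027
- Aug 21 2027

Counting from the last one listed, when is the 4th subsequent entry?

Sep 4 2027

The gap pattern 2, 5, 2, 5, 2 repeats every 2 events.
These are the Thursdays and Saturdays of each week.
Next Thursday: Aug 26 2027.
Next Saturday: Aug 28 2027.
Next Thursday: Sep 2 2027.
Next Saturday: Sep 4 2027.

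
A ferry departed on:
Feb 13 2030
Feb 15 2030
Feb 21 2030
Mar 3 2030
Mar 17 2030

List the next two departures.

Intervals are 2, 6, 10, 14 days — an arithmetic progression with common difference 4.
Next gap: 18 days. Mar 17 2030 + 18 days = Apr 4 2030.
Next gap: 22 days. Apr 4 2030 + 22 days = Apr 26 2030.

Apr 4 2030, Apr 26 2030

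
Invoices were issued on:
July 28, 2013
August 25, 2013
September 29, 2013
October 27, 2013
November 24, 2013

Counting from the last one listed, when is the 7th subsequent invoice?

All Sundays; the gaps (28, 35, 28, 28) vary with month length.
This is the last Sunday of each month.
Last Sunday of December 2013: December 29, 2013.
Last Sunday of January 2014: January 26, 2014.
Last Sunday of February 2014: February 23, 2014.
Last Sunday of March 2014: March 30, 2014.
April 2014 ends with Sunday April 27, 2014.
Last Sunday of May 2014: May 25, 2014.
June 2014 ends with Sunday June 29, 2014.

June 29, 2014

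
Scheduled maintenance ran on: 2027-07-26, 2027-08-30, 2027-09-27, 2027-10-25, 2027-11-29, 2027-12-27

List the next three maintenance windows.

All Mondays; the gaps (35, 28, 28, 35, 28) vary with month length.
This is the last Monday of each month.
January 2028 ends with Monday 2028-01-31.
Last Monday of February 2028: 2028-02-28.
Last Monday of March 2028: 2028-03-27.

2028-01-31, 2028-02-28, 2028-03-27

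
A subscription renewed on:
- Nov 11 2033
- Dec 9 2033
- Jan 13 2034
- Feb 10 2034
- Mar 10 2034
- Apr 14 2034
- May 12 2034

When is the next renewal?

Gaps: 28, 35, 28, 28, 35, 28 days — a mix of 28 and 35. Every date is a Friday.
Each is the 2nd Friday of its month.
2nd Friday of June 2034: Jun 9 2034.

Jun 9 2034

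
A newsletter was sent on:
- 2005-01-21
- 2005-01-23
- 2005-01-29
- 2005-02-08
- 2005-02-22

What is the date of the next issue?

2005-03-12

Gaps: 2, 6, 10, 14 days — each gap is 4 larger than the previous one.
Next gap: 18 days. 2005-02-22 + 18 days = 2005-03-12.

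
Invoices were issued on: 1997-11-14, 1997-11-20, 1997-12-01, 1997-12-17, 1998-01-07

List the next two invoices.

1998-02-02, 1998-03-05

Gaps: 6, 11, 16, 21 days — each gap is 5 larger than the previous one.
Next gap: 26 days. 1998-01-07 + 26 days = 1998-02-02.
Next gap: 31 days. 1998-02-02 + 31 days = 1998-03-05.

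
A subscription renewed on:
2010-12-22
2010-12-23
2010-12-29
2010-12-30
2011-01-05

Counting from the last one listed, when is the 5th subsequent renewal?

The gap pattern 1, 6, 1, 6 repeats every 2 events.
These are the Wednesdays and Thursdays of each week.
Next Thursday: 2011-01-06.
Next Wednesday: 2011-01-12.
The following Thursday is 2011-01-13.
The following Wednesday is 2011-01-19.
Next Thursday: 2011-01-20.

2011-01-20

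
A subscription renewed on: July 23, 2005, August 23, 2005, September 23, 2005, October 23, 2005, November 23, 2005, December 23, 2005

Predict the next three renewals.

The day-of-month is always 23 (31, 31, 30, 31, 30 days between events).
So this recurs on the 23rd of each month.
January 2006: January 23, 2006.
February 2006: February 23, 2006.
March 2006: March 23, 2006.

January 23, 2006; February 23, 2006; March 23, 2006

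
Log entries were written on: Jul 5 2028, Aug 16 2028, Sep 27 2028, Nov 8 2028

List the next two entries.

Dec 20 2028, Jan 31 2029

The spacing is 42, 42, 42 days — always 42 days.
Nov 8 2028 + 42 days = Dec 20 2028.
Dec 20 2028 + 42 days = Jan 31 2029.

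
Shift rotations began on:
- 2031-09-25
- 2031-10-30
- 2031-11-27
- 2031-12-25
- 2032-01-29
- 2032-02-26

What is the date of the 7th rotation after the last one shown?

All Thursdays; the gaps (35, 28, 28, 35, 28) vary with month length.
This is the last Thursday of each month.
Last Thursday of March 2032: 2032-03-25.
Last Thursday of April 2032: 2032-04-29.
Last Thursday of May 2032: 2032-05-27.
Last Thursday of June 2032: 2032-06-24.
July 2032 ends with Thursday 2032-07-29.
Last Thursday of August 2032: 2032-08-26.
September 2032 ends with Thursday 2032-09-30.

2032-09-30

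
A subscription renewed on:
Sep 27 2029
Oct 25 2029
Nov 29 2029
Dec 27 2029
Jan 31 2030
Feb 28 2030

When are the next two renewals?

All Thursdays; the gaps (28, 35, 28, 35, 28) vary with month length.
This is the last Thursday of each month.
March 2030 ends with Thursday Mar 28 2030.
April 2030 ends with Thursday Apr 25 2030.

Mar 28 2030, Apr 25 2030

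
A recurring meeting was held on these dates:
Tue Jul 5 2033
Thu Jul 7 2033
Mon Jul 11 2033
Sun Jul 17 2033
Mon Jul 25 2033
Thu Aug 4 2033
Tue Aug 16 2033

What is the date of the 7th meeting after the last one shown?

Tue Jan 3 2034

Intervals are 2, 4, 6, 8, 10, 12 days — an arithmetic progression with common difference 2.
Next gap: 14 days. Tue Aug 16 2033 + 14 days = Tue Aug 30 2033.
Next gap: 16 days. Tue Aug 30 2033 + 16 days = Thu Sep 15 2033.
Next gap: 18 days. Thu Sep 15 2033 + 18 days = Mon Oct 3 2033.
Next gap: 20 days. Mon Oct 3 2033 + 20 days = Sun Oct 23 2033.
Next gap: 22 days. Sun Oct 23 2033 + 22 days = Mon Nov 14 2033.
Next gap: 24 days. Mon Nov 14 2033 + 24 days = Thu Dec 8 2033.
Next gap: 26 days. Thu Dec 8 2033 + 26 days = Tue Jan 3 2034.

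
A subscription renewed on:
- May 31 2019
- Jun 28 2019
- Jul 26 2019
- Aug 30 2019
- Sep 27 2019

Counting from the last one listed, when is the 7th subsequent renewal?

Apr 24 2020

All Fridays; the gaps (28, 28, 35, 28) vary with month length.
This is the last Friday of each month.
October 2019 ends with Friday Oct 25 2019.
Last Friday of November 2019: Nov 29 2019.
Last Friday of December 2019: Dec 27 2019.
January 2020 ends with Friday Jan 31 2020.
Last Friday of February 2020: Feb 28 2020.
Last Friday of March 2020: Mar 27 2020.
Last Friday of April 2020: Apr 24 2020.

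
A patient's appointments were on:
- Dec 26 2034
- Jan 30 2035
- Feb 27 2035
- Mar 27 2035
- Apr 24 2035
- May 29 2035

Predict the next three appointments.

All Tuesdays; the gaps (35, 28, 28, 28, 35) vary with month length.
This is the last Tuesday of each month.
Last Tuesday of June 2035: Jun 26 2035.
Last Tuesday of July 2035: Jul 31 2035.
Last Tuesday of August 2035: Aug 28 2035.

Jun 26 2035, Jul 31 2035, Aug 28 2035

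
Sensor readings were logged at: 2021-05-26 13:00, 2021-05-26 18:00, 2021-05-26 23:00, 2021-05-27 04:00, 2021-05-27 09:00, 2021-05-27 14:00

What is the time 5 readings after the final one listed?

2021-05-28 15:00

The interval is a steady 5 hours (5, 5, 5, 5, 5).
2021-05-27 14:00 + 5 h = 2021-05-27 19:00.
2021-05-27 19:00 + 5 h = 2021-05-28 00:00.
2021-05-28 00:00 + 5 h = 2021-05-28 05:00.
2021-05-28 05:00 + 5 h = 2021-05-28 10:00.
2021-05-28 10:00 + 5 h = 2021-05-28 15:00.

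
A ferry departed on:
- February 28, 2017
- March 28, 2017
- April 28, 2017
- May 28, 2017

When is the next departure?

June 28, 2017

Gaps: 28, 31, 30 days — not constant. Every event is on the 28th of the month.
Pattern: the 28th of each month.
Next: June 2017 → June 28, 2017.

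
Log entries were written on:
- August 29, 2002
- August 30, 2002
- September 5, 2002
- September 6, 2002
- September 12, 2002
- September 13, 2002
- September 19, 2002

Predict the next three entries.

September 20, 2002; September 26, 2002; September 27, 2002

The gap pattern 1, 6, 1, 6, 1, 6 repeats every 2 events.
These are the Thursdays and Fridays of each week.
The following Friday is September 20, 2002.
The following Thursday is September 26, 2002.
The following Friday is September 27, 2002.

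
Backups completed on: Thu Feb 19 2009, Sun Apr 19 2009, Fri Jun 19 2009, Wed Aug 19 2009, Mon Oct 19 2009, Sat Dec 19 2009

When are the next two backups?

Fri Feb 19 2010, Mon Apr 19 2010

Gaps: 59, 61, 61, 61, 61 days — not constant. Every event is on the 19th of the month.
Pattern: the 19th of every 2 months.
Next: February 2010 → Fri Feb 19 2010.
Next: April 2010 → Mon Apr 19 2010.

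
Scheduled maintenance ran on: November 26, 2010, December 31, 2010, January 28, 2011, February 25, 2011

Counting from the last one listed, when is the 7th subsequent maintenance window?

September 30, 2011

Every date is a Friday; gaps 35, 28, 28 days.
Each is the last Friday of its month (at least one falls on the 29th or later, ruling out '4th Friday').
March 2011 ends with Friday March 25, 2011.
April 2011 ends with Friday April 29, 2011.
May 2011 ends with Friday May 27, 2011.
June 2011 ends with Friday June 24, 2011.
Last Friday of July 2011: July 29, 2011.
Last Friday of August 2011: August 26, 2011.
September 2011 ends with Friday September 30, 2011.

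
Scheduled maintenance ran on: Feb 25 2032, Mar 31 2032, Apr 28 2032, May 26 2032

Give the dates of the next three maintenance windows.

Jun 30 2032, Jul 28 2032, Aug 25 2032

These are Wednesdays with 35, 28, 28-day gaps.
Each is the final Wednesday of its month — Mar 31 2032 is past the 28th, so '4th Wednesday' doesn't fit.
Last Wednesday of June 2032: Jun 30 2032.
Last Wednesday of July 2032: Jul 28 2032.
Last Wednesday of August 2032: Aug 25 2032.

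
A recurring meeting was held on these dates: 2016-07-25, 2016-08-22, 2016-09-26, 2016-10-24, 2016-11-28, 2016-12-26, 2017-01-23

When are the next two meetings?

2017-02-27, 2017-03-27

These are Mondays at 28- or 35-day spacing (28, 35, 28, 35, 28, 28).
The pattern: 4th Monday of the month.
February 2017 — 4th Monday is 2017-02-27.
March 2017 — 4th Monday is 2017-03-27.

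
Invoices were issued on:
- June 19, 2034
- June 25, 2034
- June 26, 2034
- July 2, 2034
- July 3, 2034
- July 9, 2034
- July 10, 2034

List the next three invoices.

July 16, 2034; July 17, 2034; July 23, 2034

Gaps: 6, 1, 6, 1, 6, 1 days — not constant, but cyclic with period 2.
The events fall on every Monday and Sunday.
The following Sunday is July 16, 2034.
The following Monday is July 17, 2034.
Next Sunday: July 23, 2034.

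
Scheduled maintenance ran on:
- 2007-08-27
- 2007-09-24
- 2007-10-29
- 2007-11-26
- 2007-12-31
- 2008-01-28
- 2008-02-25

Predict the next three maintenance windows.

These are Mondays with 28, 35, 28, 35, 28, 28-day gaps.
Each is the final Monday of its month — 2007-10-29 is past the 28th, so '4th Monday' doesn't fit.
Last Monday of March 2008: 2008-03-31.
Last Monday of April 2008: 2008-04-28.
May 2008 ends with Monday 2008-05-26.

2008-03-31, 2008-04-28, 2008-05-26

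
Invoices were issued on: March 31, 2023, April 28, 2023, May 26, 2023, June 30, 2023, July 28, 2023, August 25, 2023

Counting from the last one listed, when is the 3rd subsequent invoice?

These are Fridays with 28, 28, 35, 28, 28-day gaps.
Each is the final Friday of its month — March 31, 2023 is past the 28th, so '4th Friday' doesn't fit.
September 2023 ends with Friday September 29, 2023.
October 2023 ends with Friday October 27, 2023.
Last Friday of November 2023: November 24, 2023.

November 24, 2023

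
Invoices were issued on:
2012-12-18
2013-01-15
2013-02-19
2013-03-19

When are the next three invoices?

Gaps: 28, 35, 28 days — a mix of 28 and 35. Every date is a Tuesday.
Each is the 3rd Tuesday of its month.
April 2013 — 3rd Tuesday is 2013-04-16.
3rd Tuesday of May 2013: 2013-05-21.
3rd Tuesday of June 2013: 2013-06-18.

2013-04-16, 2013-05-21, 2013-06-18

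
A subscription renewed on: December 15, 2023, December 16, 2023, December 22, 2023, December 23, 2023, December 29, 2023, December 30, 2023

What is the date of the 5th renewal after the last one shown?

Every event lands on a Friday or Saturday (gaps cycle 1, 6, 1, 6, 1).
So the schedule is: every Friday and Saturday.
The following Friday is January 5, 2024.
The following Saturday is January 6, 2024.
Next Friday: January 12, 2024.
Next Saturday: January 13, 2024.
Next Friday: January 19, 2024.

January 19, 2024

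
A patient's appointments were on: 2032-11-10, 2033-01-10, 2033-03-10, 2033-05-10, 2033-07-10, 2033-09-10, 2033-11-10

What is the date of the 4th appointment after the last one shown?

Gaps: 61, 59, 61, 61, 62, 61 days — not constant. Every event is on the 10th of the month.
Pattern: the 10th of every 2 months.
Next: January 2034 → 2034-01-10.
March 2034: 2034-03-10.
May 2034: 2034-05-10.
Next: July 2034 → 2034-07-10.

2034-07-10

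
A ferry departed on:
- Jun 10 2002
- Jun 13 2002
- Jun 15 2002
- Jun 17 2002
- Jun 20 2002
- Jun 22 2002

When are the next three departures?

Gaps: 3, 2, 2, 3, 2 days — not constant, but cyclic with period 3.
The events fall on every Monday, Thursday and Saturday.
The following Monday is Jun 24 2002.
The following Thursday is Jun 27 2002.
The following Saturday is Jun 29 2002.

Jun 24 2002, Jun 27 2002, Jun 29 2002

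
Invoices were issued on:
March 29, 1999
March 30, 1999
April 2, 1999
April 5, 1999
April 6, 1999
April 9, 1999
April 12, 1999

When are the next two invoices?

Gaps: 1, 3, 3, 1, 3, 3 days — not constant, but cyclic with period 3.
The events fall on every Monday, Tuesday and Friday.
The following Tuesday is April 13, 1999.
The following Friday is April 16, 1999.

April 13, 1999; April 16, 1999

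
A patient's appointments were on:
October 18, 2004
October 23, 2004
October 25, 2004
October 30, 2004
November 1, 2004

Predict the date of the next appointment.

November 6, 2004

Gaps: 5, 2, 5, 2 days — not constant, but cyclic with period 2.
The events fall on every Monday and Saturday.
Next Saturday: November 6, 2004.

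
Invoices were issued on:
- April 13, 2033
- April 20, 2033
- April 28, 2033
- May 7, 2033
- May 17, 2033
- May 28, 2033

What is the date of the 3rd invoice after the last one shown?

Intervals are 7, 8, 9, 10, 11 days — an arithmetic progression with common difference 1.
Next gap: 12 days. May 28, 2033 + 12 days = June 9, 2033.
Next gap: 13 days. June 9, 2033 + 13 days = June 22, 2033.
Next gap: 14 days. June 22, 2033 + 14 days = July 6, 2033.

July 6, 2033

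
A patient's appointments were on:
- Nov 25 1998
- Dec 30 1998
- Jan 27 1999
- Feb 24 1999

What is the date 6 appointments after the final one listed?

Every date is a Wednesday; gaps 35, 28, 28 days.
Each is the last Wednesday of its month (at least one falls on the 29th or later, ruling out '4th Wednesday').
March 1999 ends with Wednesday Mar 31 1999.
Last Wednesday of April 1999: Apr 28 1999.
May 1999 ends with Wednesday May 26 1999.
June 1999 ends with Wednesday Jun 30 1999.
July 1999 ends with Wednesday Jul 28 1999.
August 1999 ends with Wednesday Aug 25 1999.

Aug 25 1999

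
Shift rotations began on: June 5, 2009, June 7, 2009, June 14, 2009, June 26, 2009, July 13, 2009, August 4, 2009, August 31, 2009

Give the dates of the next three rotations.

October 2, 2009; November 8, 2009; December 20, 2009

Gaps: 2, 7, 12, 17, 22, 27 days — each gap is 5 larger than the previous one.
Next gap: 32 days. August 31, 2009 + 32 days = October 2, 2009.
Next gap: 37 days. October 2, 2009 + 37 days = November 8, 2009.
Next gap: 42 days. November 8, 2009 + 42 days = December 20, 2009.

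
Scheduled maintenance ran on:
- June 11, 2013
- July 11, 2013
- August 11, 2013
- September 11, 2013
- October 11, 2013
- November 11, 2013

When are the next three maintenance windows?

December 11, 2013; January 11, 2014; February 11, 2014

Gaps: 30, 31, 31, 30, 31 days — not constant. Every event is on the 11th of the month.
Pattern: the 11th of each month.
Next: December 2013 → December 11, 2013.
Next: January 2014 → January 11, 2014.
Next: February 2014 → February 11, 2014.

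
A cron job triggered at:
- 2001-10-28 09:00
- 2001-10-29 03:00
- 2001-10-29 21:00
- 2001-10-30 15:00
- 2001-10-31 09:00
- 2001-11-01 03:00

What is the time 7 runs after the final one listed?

2001-11-06 09:00

The interval is a steady 18 hours (18, 18, 18, 18, 18).
2001-11-01 03:00 + 18 h = 2001-11-01 21:00.
2001-11-01 21:00 + 18 h = 2001-11-02 15:00.
2001-11-02 15:00 + 18 h = 2001-11-03 09:00.
2001-11-03 09:00 + 18 h = 2001-11-04 03:00.
2001-11-04 03:00 + 18 h = 2001-11-04 21:00.
2001-11-04 21:00 + 18 h = 2001-11-05 15:00.
2001-11-05 15:00 + 18 h = 2001-11-06 09:00.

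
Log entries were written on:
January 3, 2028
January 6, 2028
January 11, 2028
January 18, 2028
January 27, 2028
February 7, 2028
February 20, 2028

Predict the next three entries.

Gaps: 3, 5, 7, 9, 11, 13 days — each gap is 2 larger than the previous one.
Next gap: 15 days. February 20, 2028 + 15 days = March 6, 2028.
Next gap: 17 days. March 6, 2028 + 17 days = March 23, 2028.
Next gap: 19 days. March 23, 2028 + 19 days = April 11, 2028.

March 6, 2028; March 23, 2028; April 11, 2028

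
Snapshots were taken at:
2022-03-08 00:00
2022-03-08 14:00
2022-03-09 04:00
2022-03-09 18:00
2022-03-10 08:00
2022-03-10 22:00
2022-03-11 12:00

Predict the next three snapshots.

Gaps: 14, 14, 14, 14, 14, 14 hours — each event is 14 hours after the previous one.
2022-03-11 12:00 + 14 h = 2022-03-12 02:00.
2022-03-12 02:00 + 14 h = 2022-03-12 16:00.
2022-03-12 16:00 + 14 h = 2022-03-13 06:00.

2022-03-12 02:00, 2022-03-12 16:00, 2022-03-13 06:00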